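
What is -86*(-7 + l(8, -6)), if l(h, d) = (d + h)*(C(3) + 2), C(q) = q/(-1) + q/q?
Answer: 602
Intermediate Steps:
C(q) = 1 - q (C(q) = q*(-1) + 1 = -q + 1 = 1 - q)
l(h, d) = 0 (l(h, d) = (d + h)*((1 - 1*3) + 2) = (d + h)*((1 - 3) + 2) = (d + h)*(-2 + 2) = (d + h)*0 = 0)
-86*(-7 + l(8, -6)) = -86*(-7 + 0) = -86*(-7) = 602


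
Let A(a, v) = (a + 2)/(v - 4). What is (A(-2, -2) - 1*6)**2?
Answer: 36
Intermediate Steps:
A(a, v) = (2 + a)/(-4 + v)
(A(-2, -2) - 1*6)**2 = ((2 - 2)/(-4 - 2) - 1*6)**2 = (0/(-6) - 6)**2 = (-1/6*0 - 6)**2 = (0 - 6)**2 = (-6)**2 = 36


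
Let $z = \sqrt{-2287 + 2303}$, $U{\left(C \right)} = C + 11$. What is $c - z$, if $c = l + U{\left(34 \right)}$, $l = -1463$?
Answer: $-1422$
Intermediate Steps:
$U{\left(C \right)} = 11 + C$
$z = 4$ ($z = \sqrt{16} = 4$)
$c = -1418$ ($c = -1463 + \left(11 + 34\right) = -1463 + 45 = -1418$)
$c - z = -1418 - 4 = -1422$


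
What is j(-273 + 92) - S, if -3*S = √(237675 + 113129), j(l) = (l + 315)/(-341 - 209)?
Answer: -67/275 + 2*√87701/3 ≈ 197.19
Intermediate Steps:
j(l) = -63/110 - l/550 (j(l) = (315 + l)/(-550) = (315 + l)*(-1/550) = -63/110 - l/550)
S = -2*√87701/3 (S = -√(237675 + 113129)/3 = -2*√87701/3 ≈ -197.43)
j(-273 + 92) - S = (-63/110 - (-273 + 92)/550) - (-2)*√87701/3 = (-63/110 - 1/550*(-181)) + 2*√87701/3 = (-63/110 + 181/550) + 2*√87701/3 = -67/275 + 2*√87701/3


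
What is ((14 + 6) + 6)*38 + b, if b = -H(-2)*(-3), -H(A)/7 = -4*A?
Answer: 820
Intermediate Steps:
H(A) = 28*A (H(A) = -(-28)*A = 28*A)
b = -168 (b = -28*(-2)*(-3) = -1*(-56)*(-3) = 56*(-3) = -168)
((14 + 6) + 6)*38 + b = ((14 + 6) + 6)*38 - 168 = (20 + 6)*38 - 168 = 26*38 - 168 = 988 - 168 = 820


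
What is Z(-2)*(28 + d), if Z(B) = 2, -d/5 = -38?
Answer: 436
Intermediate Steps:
d = 190 (d = -5*(-38) = 190)
Z(-2)*(28 + d) = 2*(28 + 190) = 2*218 = 436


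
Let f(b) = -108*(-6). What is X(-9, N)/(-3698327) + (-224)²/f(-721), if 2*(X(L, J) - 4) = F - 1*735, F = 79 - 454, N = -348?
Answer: 23195951575/299564487 ≈ 77.432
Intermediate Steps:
f(b) = 648
F = -375
X(L, J) = -551 (X(L, J) = 4 + (-375 - 1*735)/2 = 4 + (-375 - 735)/2 = 4 + (½)*(-1110) = 4 - 555 = -551)
X(-9, N)/(-3698327) + (-224)²/f(-721) = -551/(-3698327) + (-224)²/648 = -551*(-1/3698327) + 50176*(1/648) = 551/3698327 + 6272/81 = 23195951575/299564487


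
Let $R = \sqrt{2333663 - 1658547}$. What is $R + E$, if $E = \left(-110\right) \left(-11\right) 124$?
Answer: $150040 + 2 \sqrt{168779} \approx 1.5086 \cdot 10^{5}$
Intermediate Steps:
$R = 2 \sqrt{168779}$ ($R = \sqrt{2333663 - 1658547} = \sqrt{675116} = 2 \sqrt{168779} \approx 821.65$)
$E = 150040$ ($E = 1210 \cdot 124 = 150040$)
$R + E = 2 \sqrt{168779} + 150040 = 150040 + 2 \sqrt{168779}$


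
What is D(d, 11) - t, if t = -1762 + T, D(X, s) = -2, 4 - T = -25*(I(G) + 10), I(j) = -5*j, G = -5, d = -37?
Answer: 881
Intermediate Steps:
T = 879 (T = 4 - (-25)*(-5*(-5) + 10) = 4 - (-25)*(25 + 10) = 4 - (-25)*35 = 4 - 1*(-875) = 4 + 875 = 879)
t = -883 (t = -1762 + 879 = -883)
D(d, 11) - t = -2 - 1*(-883) = -2 + 883 = 881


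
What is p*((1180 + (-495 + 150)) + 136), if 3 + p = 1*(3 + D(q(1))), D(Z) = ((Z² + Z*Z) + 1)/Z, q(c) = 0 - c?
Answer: -2913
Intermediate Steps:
q(c) = -c
D(Z) = (1 + 2*Z²)/Z (D(Z) = ((Z² + Z²) + 1)/Z = (2*Z² + 1)/Z = (1 + 2*Z²)/Z)
p = -3 (p = -3 + 1*(3 + (1/(-1*1) + 2*(-1*1))) = -3 + 1*(3 + (1/(-1) + 2*(-1))) = -3 + 1*(3 + (-1 - 2)) = -3 + 1*(3 - 3) = -3 + 1*0 = -3 + 0 = -3)
p*((1180 + (-495 + 150)) + 136) = -3*((1180 + (-495 + 150)) + 136) = -3*((1180 - 345) + 136) = -3*(835 + 136) = -3*971 = -2913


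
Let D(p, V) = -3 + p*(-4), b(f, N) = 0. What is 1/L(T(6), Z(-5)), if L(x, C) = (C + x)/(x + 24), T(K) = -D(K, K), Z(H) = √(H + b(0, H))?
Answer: 1377/734 - 51*I*√5/734 ≈ 1.876 - 0.15537*I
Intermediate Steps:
D(p, V) = -3 - 4*p
Z(H) = √H (Z(H) = √(H + 0) = √H)
T(K) = 3 + 4*K (T(K) = -(-3 - 4*K) = 3 + 4*K)
L(x, C) = (C + x)/(24 + x)
1/L(T(6), Z(-5)) = 1/((√(-5) + (3 + 4*6))/(24 + (3 + 4*6))) = 1/((I*√5 + (3 + 24))/(24 + (3 + 24))) = 1/((I*√5 + 27)/(24 + 27)) = 1/((27 + I*√5)/51) = 1/(9/17 + I*√5/51)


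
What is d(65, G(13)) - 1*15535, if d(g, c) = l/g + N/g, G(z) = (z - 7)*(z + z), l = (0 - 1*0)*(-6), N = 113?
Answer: -1009662/65 ≈ -15533.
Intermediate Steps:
l = 0 (l = (0 + 0)*(-6) = 0*(-6) = 0)
G(z) = 2*z*(-7 + z) (G(z) = (-7 + z)*(2*z) = 2*z*(-7 + z))
d(g, c) = 113/g (d(g, c) = 0/g + 113/g = 0 + 113/g = 113/g)
d(65, G(13)) - 1*15535 = 113/65 - 1*15535 = 113*(1/65) - 15535 = 113/65 - 15535 = -1009662/65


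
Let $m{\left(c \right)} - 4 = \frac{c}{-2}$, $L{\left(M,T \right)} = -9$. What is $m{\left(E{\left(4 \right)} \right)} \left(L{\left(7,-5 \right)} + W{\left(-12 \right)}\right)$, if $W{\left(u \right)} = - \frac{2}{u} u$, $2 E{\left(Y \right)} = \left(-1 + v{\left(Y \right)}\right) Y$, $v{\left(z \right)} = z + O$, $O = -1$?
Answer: $-22$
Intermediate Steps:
$v{\left(z \right)} = -1 + z$ ($v{\left(z \right)} = z - 1 = -1 + z$)
$E{\left(Y \right)} = \frac{Y \left(-2 + Y\right)}{2}$ ($E{\left(Y \right)} = \frac{\left(-1 + \left(-1 + Y\right)\right) Y}{2} = \frac{\left(-2 + Y\right) Y}{2} = \frac{Y \left(-2 + Y\right)}{2}$)
$m{\left(c \right)} = 4 - \frac{c}{2}$ ($m{\left(c \right)} = 4 + \frac{c}{-2} = 4 + c \left(- \frac{1}{2}\right) = 4 - \frac{c}{2}$)
$W{\left(u \right)} = -2$
$m{\left(E{\left(4 \right)} \right)} \left(L{\left(7,-5 \right)} + W{\left(-12 \right)}\right) = \left(4 - \frac{\frac{1}{2} \cdot 4 \left(-2 + 4\right)}{2}\right) \left(-9 - 2\right) = \left(4 - \frac{\frac{1}{2} \cdot 4 \cdot 2}{2}\right) \left(-11\right) = \left(4 - 2\right) \left(-11\right) = 2 \left(-11\right) = -22$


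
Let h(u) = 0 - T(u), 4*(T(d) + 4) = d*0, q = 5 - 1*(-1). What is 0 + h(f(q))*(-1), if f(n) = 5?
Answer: -4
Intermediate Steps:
q = 6 (q = 5 + 1 = 6)
T(d) = -4 (T(d) = -4 + (d*0)/4 = -4 + (¼)*0 = -4 + 0 = -4)
h(u) = 4 (h(u) = 0 - 1*(-4) = 0 + 4 = 4)
0 + h(f(q))*(-1) = 0 + 4*(-1) = 0 - 4 = -4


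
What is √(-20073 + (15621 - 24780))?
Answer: 12*I*√203 ≈ 170.97*I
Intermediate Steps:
√(-20073 + (15621 - 24780)) = √(-20073 - 9159) = √(-29232) = 12*I*√203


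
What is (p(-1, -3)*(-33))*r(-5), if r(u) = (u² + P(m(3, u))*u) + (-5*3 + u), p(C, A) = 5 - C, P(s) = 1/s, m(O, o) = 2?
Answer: -495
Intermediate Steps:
r(u) = -15 + u² + 3*u/2 (r(u) = (u² + u/2) + (-5*3 + u) = (u² + u/2) + (-15 + u) = -15 + u² + 3*u/2)
(p(-1, -3)*(-33))*r(-5) = ((5 - 1*(-1))*(-33))*(-15 + (-5)² + (3/2)*(-5)) = ((5 + 1)*(-33))*(-15 + 25 - 15/2) = (6*(-33))*(5/2) = -198*5/2 = -495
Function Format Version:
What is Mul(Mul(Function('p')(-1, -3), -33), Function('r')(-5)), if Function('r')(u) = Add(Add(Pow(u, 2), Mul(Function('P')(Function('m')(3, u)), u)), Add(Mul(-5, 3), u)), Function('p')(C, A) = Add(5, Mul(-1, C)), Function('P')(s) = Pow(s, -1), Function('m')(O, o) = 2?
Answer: -495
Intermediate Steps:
Function('r')(u) = Add(-15, Pow(u, 2), Mul(Rational(3, 2), u)) (Function('r')(u) = Add(Add(Pow(u, 2), Mul(Pow(2, -1), u)), Add(Mul(-5, 3), u)) = Add(Add(Pow(u, 2), Mul(Rational(1, 2), u)), Add(-15, u)) = Add(-15, Pow(u, 2), Mul(Rational(3, 2), u)))
Mul(Mul(Function('p')(-1, -3), -33), Function('r')(-5)) = Mul(Mul(Add(5, Mul(-1, -1)), -33), Add(-15, Pow(-5, 2), Mul(Rational(3, 2), -5))) = Mul(Mul(Add(5, 1), -33), Add(-15, 25, Rational(-15, 2))) = Mul(Mul(6, -33), Rational(5, 2)) = Mul(-198, Rational(5, 2)) = -495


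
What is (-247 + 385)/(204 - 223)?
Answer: -138/19 ≈ -7.2632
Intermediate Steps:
(-247 + 385)/(204 - 223) = 138/(-19) = 138*(-1/19) = -138/19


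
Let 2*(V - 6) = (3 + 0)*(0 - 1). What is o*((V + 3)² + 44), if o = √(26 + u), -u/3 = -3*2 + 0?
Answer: 401*√11/2 ≈ 664.98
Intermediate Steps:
u = 18 (u = -3*(-3*2 + 0) = -3*(-6 + 0) = -3*(-6) = 18)
V = 9/2 (V = 6 + ((3 + 0)*(0 - 1))/2 = 6 + (3*(-1))/2 = 6 + (½)*(-3) = 6 - 3/2 = 9/2 ≈ 4.5000)
o = 2*√11 (o = √(26 + 18) = √44 = 2*√11 ≈ 6.6332)
o*((V + 3)² + 44) = (2*√11)*((9/2 + 3)² + 44) = (2*√11)*((15/2)² + 44) = (2*√11)*(225/4 + 44) = (2*√11)*(401/4) = 401*√11/2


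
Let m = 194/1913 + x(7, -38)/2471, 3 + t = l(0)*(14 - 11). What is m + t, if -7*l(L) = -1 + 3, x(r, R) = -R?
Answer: -17680735/4727023 ≈ -3.7404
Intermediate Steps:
l(L) = -2/7 (l(L) = -(-1 + 3)/7 = -⅐*2 = -2/7)
t = -27/7 (t = -3 - 2*(14 - 11)/7 = -3 - 2/7*3 = -3 - 6/7 = -27/7 ≈ -3.8571)
m = 552068/4727023 (m = 194/1913 - 1*(-38)/2471 = 194*(1/1913) + 38*(1/2471) = 194/1913 + 38/2471 = 552068/4727023 ≈ 0.11679)
m + t = 552068/4727023 - 27/7 = -17680735/4727023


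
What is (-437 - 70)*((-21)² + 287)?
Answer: -369096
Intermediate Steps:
(-437 - 70)*((-21)² + 287) = -507*(441 + 287) = -507*728 = -369096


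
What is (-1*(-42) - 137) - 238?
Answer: -333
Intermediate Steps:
(-1*(-42) - 137) - 238 = (42 - 137) - 238 = -95 - 238 = -333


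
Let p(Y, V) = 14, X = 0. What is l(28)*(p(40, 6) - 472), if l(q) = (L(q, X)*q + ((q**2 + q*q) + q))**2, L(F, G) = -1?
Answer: -1126049792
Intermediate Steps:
l(q) = 4*q**4 (l(q) = (-q + ((q**2 + q*q) + q))**2 = (-q + ((q**2 + q**2) + q))**2 = (-q + (2*q**2 + q))**2 = (-q + (q + 2*q**2))**2 = (2*q**2)**2 = 4*q**4)
l(28)*(p(40, 6) - 472) = (4*28**4)*(14 - 472) = (4*614656)*(-458) = 2458624*(-458) = -1126049792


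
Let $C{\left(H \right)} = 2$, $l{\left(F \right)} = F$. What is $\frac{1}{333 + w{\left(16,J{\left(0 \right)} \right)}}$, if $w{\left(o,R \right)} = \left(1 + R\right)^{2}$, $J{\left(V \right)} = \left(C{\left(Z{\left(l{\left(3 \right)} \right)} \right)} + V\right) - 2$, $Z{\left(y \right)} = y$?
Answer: $\frac{1}{334} \approx 0.002994$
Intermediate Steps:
$J{\left(V \right)} = V$ ($J{\left(V \right)} = \left(2 + V\right) - 2 = V$)
$\frac{1}{333 + w{\left(16,J{\left(0 \right)} \right)}} = \frac{1}{333 + \left(1 + 0\right)^{2}} = \frac{1}{333 + 1^{2}} = \frac{1}{333 + 1} = \frac{1}{334}$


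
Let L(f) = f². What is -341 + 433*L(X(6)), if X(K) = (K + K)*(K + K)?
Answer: 8978347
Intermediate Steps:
X(K) = 4*K² (X(K) = (2*K)*(2*K) = 4*K²)
-341 + 433*L(X(6)) = -341 + 433*(4*6²)² = -341 + 433*(4*36)² = -341 + 433*144² = -341 + 433*20736 = -341 + 8978688 = 8978347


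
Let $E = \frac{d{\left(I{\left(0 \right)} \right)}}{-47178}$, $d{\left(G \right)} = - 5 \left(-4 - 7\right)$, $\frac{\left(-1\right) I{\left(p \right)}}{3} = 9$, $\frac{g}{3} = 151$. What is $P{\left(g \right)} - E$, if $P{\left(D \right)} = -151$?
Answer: $- \frac{7123823}{47178} \approx -151.0$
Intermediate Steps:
$g = 453$ ($g = 3 \cdot 151 = 453$)
$I{\left(p \right)} = -27$ ($I{\left(p \right)} = \left(-3\right) 9 = -27$)
$d{\left(G \right)} = 55$ ($d{\left(G \right)} = \left(-5\right) \left(-11\right) = 55$)
$E = - \frac{55}{47178}$ ($E = \frac{55}{-47178} = 55 \left(- \frac{1}{47178}\right) = - \frac{55}{47178} \approx -0.0011658$)
$P{\left(g \right)} - E = -151 - - \frac{55}{47178} = -151 + \frac{55}{47178} = - \frac{7123823}{47178}$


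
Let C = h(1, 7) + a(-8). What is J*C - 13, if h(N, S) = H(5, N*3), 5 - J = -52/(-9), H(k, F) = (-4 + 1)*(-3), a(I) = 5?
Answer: -215/9 ≈ -23.889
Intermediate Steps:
H(k, F) = 9 (H(k, F) = -3*(-3) = 9)
J = -7/9 (J = 5 - (-52)/(-9) = 5 - (-52)*(-1)/9 = 5 - 1*52/9 = 5 - 52/9 = -7/9 ≈ -0.77778)
h(N, S) = 9
C = 14 (C = 9 + 5 = 14)
J*C - 13 = -7/9*14 - 13 = -98/9 - 13 = -215/9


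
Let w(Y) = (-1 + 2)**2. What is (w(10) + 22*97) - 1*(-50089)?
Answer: 52224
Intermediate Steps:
w(Y) = 1 (w(Y) = 1**2 = 1)
(w(10) + 22*97) - 1*(-50089) = (1 + 22*97) - 1*(-50089) = (1 + 2134) + 50089 = 2135 + 50089 = 52224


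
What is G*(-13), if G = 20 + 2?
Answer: -286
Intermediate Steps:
G = 22
G*(-13) = 22*(-13) = -286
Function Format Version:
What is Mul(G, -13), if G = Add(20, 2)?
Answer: -286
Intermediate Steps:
G = 22
Mul(G, -13) = Mul(22, -13) = -286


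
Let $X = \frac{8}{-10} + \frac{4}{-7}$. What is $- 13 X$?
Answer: $\frac{624}{35} \approx 17.829$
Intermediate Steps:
$X = - \frac{48}{35}$ ($X = 8 \left(- \frac{1}{10}\right) + 4 \left(- \frac{1}{7}\right) = - \frac{4}{5} - \frac{4}{7} = - \frac{48}{35} \approx -1.3714$)
$- 13 X = \left(-13\right) \left(- \frac{48}{35}\right) = \frac{624}{35}$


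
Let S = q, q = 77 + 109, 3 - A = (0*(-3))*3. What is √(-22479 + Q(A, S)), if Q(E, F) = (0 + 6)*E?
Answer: I*√22461 ≈ 149.87*I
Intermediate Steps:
A = 3 (A = 3 - 0*(-3)*3 = 3 - 0*3 = 3 - 1*0 = 3 + 0 = 3)
q = 186
S = 186
Q(E, F) = 6*E
√(-22479 + Q(A, S)) = √(-22479 + 6*3) = √(-22479 + 18) = √(-22461) = I*√22461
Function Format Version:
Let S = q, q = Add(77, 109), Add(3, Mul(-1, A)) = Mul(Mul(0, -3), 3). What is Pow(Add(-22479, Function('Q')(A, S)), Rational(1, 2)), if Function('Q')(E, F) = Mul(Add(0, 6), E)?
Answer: Mul(I, Pow(22461, Rational(1, 2))) ≈ Mul(149.87, I)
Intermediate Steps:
A = 3 (A = Add(3, Mul(-1, Mul(Mul(0, -3), 3))) = Add(3, Mul(-1, Mul(0, 3))) = Add(3, Mul(-1, 0)) = Add(3, 0) = 3)
q = 186
S = 186
Function('Q')(E, F) = Mul(6, E)
Pow(Add(-22479, Function('Q')(A, S)), Rational(1, 2)) = Pow(Add(-22479, Mul(6, 3)), Rational(1, 2)) = Pow(Add(-22479, 18), Rational(1, 2)) = Pow(-22461, Rational(1, 2)) = Mul(I, Pow(22461, Rational(1, 2)))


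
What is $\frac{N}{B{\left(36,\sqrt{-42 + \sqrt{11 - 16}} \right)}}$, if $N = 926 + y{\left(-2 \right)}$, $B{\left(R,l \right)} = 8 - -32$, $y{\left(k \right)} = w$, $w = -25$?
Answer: $\frac{901}{40} \approx 22.525$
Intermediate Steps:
$y{\left(k \right)} = -25$
$B{\left(R,l \right)} = 40$ ($B{\left(R,l \right)} = 8 + 32 = 40$)
$N = 901$ ($N = 926 - 25 = 901$)
$\frac{N}{B{\left(36,\sqrt{-42 + \sqrt{11 - 16}} \right)}} = \frac{901}{40}$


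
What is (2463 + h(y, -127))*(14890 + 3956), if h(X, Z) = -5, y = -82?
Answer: 46323468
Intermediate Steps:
(2463 + h(y, -127))*(14890 + 3956) = (2463 - 5)*(14890 + 3956) = 2458*18846 = 46323468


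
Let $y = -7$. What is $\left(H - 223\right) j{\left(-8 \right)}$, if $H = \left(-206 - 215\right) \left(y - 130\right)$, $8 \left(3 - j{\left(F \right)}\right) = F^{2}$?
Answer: $-287270$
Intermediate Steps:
$j{\left(F \right)} = 3 - \frac{F^{2}}{8}$
$H = 57677$ ($H = \left(-206 - 215\right) \left(-7 - 130\right) = \left(-421\right) \left(-137\right) = 57677$)
$\left(H - 223\right) j{\left(-8 \right)} = \left(57677 - 223\right) \left(3 - \frac{\left(-8\right)^{2}}{8}\right) = 57454 \left(3 - 8\right) = 57454 \left(-5\right) = -287270$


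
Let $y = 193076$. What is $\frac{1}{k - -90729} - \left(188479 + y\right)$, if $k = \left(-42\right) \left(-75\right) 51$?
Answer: $- \frac{95914914344}{251379} \approx -3.8156 \cdot 10^{5}$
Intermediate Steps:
$k = 160650$ ($k = 3150 \cdot 51 = 160650$)
$\frac{1}{k - -90729} - \left(188479 + y\right) = \frac{1}{160650 - -90729} - \left(188479 + 193076\right) = \frac{1}{160650 + \left(-7827 + 98556\right)} - 381555 = \frac{1}{160650 + 90729} - 381555 = \frac{1}{251379} - 381555 = - \frac{95914914344}{251379}$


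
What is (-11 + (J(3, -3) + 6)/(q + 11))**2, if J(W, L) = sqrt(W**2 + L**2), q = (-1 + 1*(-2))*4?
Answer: 307 + 102*sqrt(2) ≈ 451.25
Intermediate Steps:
q = -12 (q = (-1 - 2)*4 = -3*4 = -12)
J(W, L) = sqrt(L**2 + W**2)
(-11 + (J(3, -3) + 6)/(q + 11))**2 = (-11 + (sqrt((-3)**2 + 3**2) + 6)/(-12 + 11))**2 = (-11 + (sqrt(9 + 9) + 6)/(-1))**2 = (-11 + (sqrt(18) + 6)*(-1))**2 = (-11 + (3*sqrt(2) + 6)*(-1))**2 = (-11 + (6 + 3*sqrt(2))*(-1))**2 = (-11 + (-6 - 3*sqrt(2)))**2 = (-17 - 3*sqrt(2))**2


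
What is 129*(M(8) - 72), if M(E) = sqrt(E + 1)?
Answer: -8901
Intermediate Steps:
M(E) = sqrt(1 + E)
129*(M(8) - 72) = 129*(sqrt(1 + 8) - 72) = 129*(sqrt(9) - 72) = 129*(3 - 72) = 129*(-69) = -8901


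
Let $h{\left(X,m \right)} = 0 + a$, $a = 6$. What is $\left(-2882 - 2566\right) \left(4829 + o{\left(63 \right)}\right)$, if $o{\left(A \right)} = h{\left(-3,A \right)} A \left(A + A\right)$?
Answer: $-285785736$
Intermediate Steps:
$h{\left(X,m \right)} = 6$ ($h{\left(X,m \right)} = 0 + 6 = 6$)
$o{\left(A \right)} = 12 A^{2}$ ($o{\left(A \right)} = 6 A \left(A + A\right) = 6 A 2 A = 12 A^{2}$)
$\left(-2882 - 2566\right) \left(4829 + o{\left(63 \right)}\right) = \left(-2882 - 2566\right) \left(4829 + 12 \cdot 63^{2}\right) = - 5448 \left(4829 + 12 \cdot 3969\right) = - 5448 \left(4829 + 47628\right) = \left(-5448\right) 52457 = -285785736$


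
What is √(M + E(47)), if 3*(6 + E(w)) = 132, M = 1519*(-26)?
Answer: 12*I*√274 ≈ 198.64*I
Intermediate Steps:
M = -39494
E(w) = 38 (E(w) = -6 + (⅓)*132 = -6 + 44 = 38)
√(M + E(47)) = √(-39494 + 38) = √(-39456) = 12*I*√274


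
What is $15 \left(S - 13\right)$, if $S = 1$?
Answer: $-180$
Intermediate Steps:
$15 \left(S - 13\right) = 15 \left(1 - 13\right) = 15 \left(-12\right) = -180$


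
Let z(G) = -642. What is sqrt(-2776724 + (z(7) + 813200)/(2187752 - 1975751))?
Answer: I*sqrt(124798088526644166)/212001 ≈ 1666.3*I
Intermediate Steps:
sqrt(-2776724 + (z(7) + 813200)/(2187752 - 1975751)) = sqrt(-2776724 + (-642 + 813200)/(2187752 - 1975751)) = sqrt(-2776724 + 812558/212001) = sqrt(-588667452166/212001) = I*sqrt(124798088526644166)/212001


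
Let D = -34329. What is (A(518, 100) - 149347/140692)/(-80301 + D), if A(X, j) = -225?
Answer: 31805047/16127523960 ≈ 0.0019721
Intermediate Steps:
(A(518, 100) - 149347/140692)/(-80301 + D) = (-225 - 149347/140692)/(-80301 - 34329) = (-225 - 149347*1/140692)/(-114630) = (-225 - 149347/140692)*(-1/114630) = -31805047/140692*(-1/114630) = 31805047/16127523960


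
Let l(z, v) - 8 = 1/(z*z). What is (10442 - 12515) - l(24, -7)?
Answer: -1198657/576 ≈ -2081.0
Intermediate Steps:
l(z, v) = 8 + z**(-2) (l(z, v) = 8 + 1/(z*z) = 8 + 1/(z**2) = 8 + z**(-2))
(10442 - 12515) - l(24, -7) = (10442 - 12515) - (8 + 24**(-2)) = -2073 - (8 + 1/576) = -2073 - 1*4609/576 = -2073 - 4609/576 = -1198657/576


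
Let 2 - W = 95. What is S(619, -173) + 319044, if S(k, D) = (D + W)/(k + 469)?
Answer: 173559803/544 ≈ 3.1904e+5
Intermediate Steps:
W = -93 (W = 2 - 1*95 = 2 - 95 = -93)
S(k, D) = (-93 + D)/(469 + k) (S(k, D) = (D - 93)/(k + 469) = (-93 + D)/(469 + k))
S(619, -173) + 319044 = (-93 - 173)/(469 + 619) + 319044 = -266/1088 + 319044 = (1/1088)*(-266) + 319044 = -133/544 + 319044 = 173559803/544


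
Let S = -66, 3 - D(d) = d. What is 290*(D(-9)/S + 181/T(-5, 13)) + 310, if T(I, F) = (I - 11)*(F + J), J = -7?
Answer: -152855/528 ≈ -289.50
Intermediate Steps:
D(d) = 3 - d
T(I, F) = (-11 + I)*(-7 + F) (T(I, F) = (I - 11)*(F - 7) = (-11 + I)*(-7 + F))
290*(D(-9)/S + 181/T(-5, 13)) + 310 = 290*((3 - 1*(-9))/(-66) + 181/(77 - 11*13 - 7*(-5) + 13*(-5))) + 310 = 290*((3 + 9)*(-1/66) + 181/(77 - 143 + 35 - 65)) + 310 = 290*(12*(-1/66) + 181/(-96)) + 310 = 290*(-2/11 + 181*(-1/96)) + 310 = 290*(-2/11 - 181/96) + 310 = 290*(-2183/1056) + 310 = -316535/528 + 310 = -152855/528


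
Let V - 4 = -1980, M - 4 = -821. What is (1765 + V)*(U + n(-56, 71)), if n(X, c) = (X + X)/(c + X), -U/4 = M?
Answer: -10319588/15 ≈ -6.8797e+5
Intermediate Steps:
M = -817 (M = 4 - 821 = -817)
V = -1976 (V = 4 - 1980 = -1976)
U = 3268 (U = -4*(-817) = 3268)
n(X, c) = 2*X/(X + c) (n(X, c) = (2*X)/(X + c) = 2*X/(X + c))
(1765 + V)*(U + n(-56, 71)) = (1765 - 1976)*(3268 + 2*(-56)/(-56 + 71)) = -211*(3268 + 2*(-56)/15) = -211*(3268 + 2*(-56)*(1/15)) = -211*(3268 - 112/15) = -211*48908/15 = -10319588/15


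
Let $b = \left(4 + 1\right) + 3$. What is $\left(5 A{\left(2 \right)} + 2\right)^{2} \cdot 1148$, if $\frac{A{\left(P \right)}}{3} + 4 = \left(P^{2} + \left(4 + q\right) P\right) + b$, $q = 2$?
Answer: $104702192$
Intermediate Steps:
$b = 8$ ($b = 5 + 3 = 8$)
$A{\left(P \right)} = 12 + 3 P^{2} + 18 P$ ($A{\left(P \right)} = -12 + 3 \left(\left(P^{2} + \left(4 + 2\right) P\right) + 8\right) = -12 + 3 \left(\left(P^{2} + 6 P\right) + 8\right) = -12 + 3 \left(8 + P^{2} + 6 P\right) = -12 + \left(24 + 3 P^{2} + 18 P\right) = 12 + 3 P^{2} + 18 P$)
$\left(5 A{\left(2 \right)} + 2\right)^{2} \cdot 1148 = \left(5 \left(12 + 3 \cdot 2^{2} + 18 \cdot 2\right) + 2\right)^{2} \cdot 1148 = \left(5 \left(12 + 3 \cdot 4 + 36\right) + 2\right)^{2} \cdot 1148 = \left(5 \left(12 + 12 + 36\right) + 2\right)^{2} \cdot 1148 = \left(5 \cdot 60 + 2\right)^{2} \cdot 1148 = \left(300 + 2\right)^{2} \cdot 1148 = 302^{2} \cdot 1148 = 91204 \cdot 1148 = 104702192$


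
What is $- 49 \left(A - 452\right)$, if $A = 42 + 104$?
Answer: $14994$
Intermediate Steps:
$A = 146$
$- 49 \left(A - 452\right) = - 49 \left(146 - 452\right) = \left(-49\right) \left(-306\right) = 14994$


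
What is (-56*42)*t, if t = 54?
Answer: -127008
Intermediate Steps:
(-56*42)*t = -56*42*54 = -2352*54 = -127008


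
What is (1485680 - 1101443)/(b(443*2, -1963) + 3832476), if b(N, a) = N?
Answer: 384237/3833362 ≈ 0.10023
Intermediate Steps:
(1485680 - 1101443)/(b(443*2, -1963) + 3832476) = (1485680 - 1101443)/(443*2 + 3832476) = 384237/(886 + 3832476) = 384237/3833362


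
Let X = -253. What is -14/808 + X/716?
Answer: -13403/36158 ≈ -0.37068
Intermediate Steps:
-14/808 + X/716 = -14/808 - 253/716 = -14*1/808 - 253*1/716 = -7/404 - 253/716 = -13403/36158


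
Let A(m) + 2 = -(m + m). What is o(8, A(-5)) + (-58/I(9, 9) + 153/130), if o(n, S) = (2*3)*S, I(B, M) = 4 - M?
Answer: 7901/130 ≈ 60.777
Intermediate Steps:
A(m) = -2 - 2*m (A(m) = -2 - (m + m) = -2 - 2*m)
o(n, S) = 6*S
o(8, A(-5)) + (-58/I(9, 9) + 153/130) = 6*(-2 - 2*(-5)) + (-58/(4 - 1*9) + 153/130) = 6*(-2 + 10) + (-58/(4 - 9) + 153*(1/130)) = 6*8 + (-58/(-5) + 153/130) = 48 + (-58*(-⅕) + 153/130) = 48 + (58/5 + 153/130) = 48 + 1661/130 = 7901/130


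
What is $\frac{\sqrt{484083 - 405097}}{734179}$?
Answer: $\frac{\sqrt{78986}}{734179} \approx 0.0003828$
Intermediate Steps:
$\frac{\sqrt{484083 - 405097}}{734179} = \sqrt{78986} \cdot \frac{1}{734179} = \frac{\sqrt{78986}}{734179}$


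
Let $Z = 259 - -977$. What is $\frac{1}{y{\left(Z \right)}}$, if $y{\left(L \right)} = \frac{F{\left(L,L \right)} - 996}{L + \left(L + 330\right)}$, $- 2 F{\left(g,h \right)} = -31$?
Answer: $- \frac{5604}{1961} \approx -2.8577$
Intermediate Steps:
$F{\left(g,h \right)} = \frac{31}{2}$ ($F{\left(g,h \right)} = \left(- \frac{1}{2}\right) \left(-31\right) = \frac{31}{2}$)
$Z = 1236$ ($Z = 259 + 977 = 1236$)
$y{\left(L \right)} = - \frac{1961}{2 \left(330 + 2 L\right)}$ ($y{\left(L \right)} = \frac{\frac{31}{2} - 996}{L + \left(L + 330\right)} = - \frac{1961}{2 \left(L + \left(330 + L\right)\right)} = - \frac{1961}{2 \left(330 + 2 L\right)}$)
$\frac{1}{y{\left(Z \right)}} = \frac{1}{\left(-1961\right) \frac{1}{660 + 4 \cdot 1236}} = \frac{1}{\left(-1961\right) \frac{1}{660 + 4944}} = \frac{1}{\left(-1961\right) \frac{1}{5604}} = \frac{1}{- \frac{1961}{5604}} = - \frac{5604}{1961}$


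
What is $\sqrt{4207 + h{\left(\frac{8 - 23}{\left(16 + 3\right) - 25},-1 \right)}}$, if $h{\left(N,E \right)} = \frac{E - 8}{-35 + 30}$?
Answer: $\frac{2 \sqrt{26305}}{5} \approx 64.875$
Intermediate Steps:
$h{\left(N,E \right)} = \frac{8}{5} - \frac{E}{5}$ ($h{\left(N,E \right)} = \frac{-8 + E}{-5} = \left(-8 + E\right) \left(- \frac{1}{5}\right) = \frac{8}{5} - \frac{E}{5}$)
$\sqrt{4207 + h{\left(\frac{8 - 23}{\left(16 + 3\right) - 25},-1 \right)}} = \sqrt{4207 + \left(\frac{8}{5} - - \frac{1}{5}\right)} = \sqrt{4207 + \left(\frac{8}{5} + \frac{1}{5}\right)} = \sqrt{4207 + \frac{9}{5}} = \sqrt{\frac{21044}{5}} = \frac{2 \sqrt{26305}}{5}$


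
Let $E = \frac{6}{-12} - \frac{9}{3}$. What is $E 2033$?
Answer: $- \frac{14231}{2} \approx -7115.5$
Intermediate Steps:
$E = - \frac{7}{2}$ ($E = 6 \left(- \frac{1}{12}\right) - 3 = - \frac{1}{2} - 3 = - \frac{7}{2} \approx -3.5$)
$E 2033 = \left(- \frac{7}{2}\right) 2033 = - \frac{14231}{2}$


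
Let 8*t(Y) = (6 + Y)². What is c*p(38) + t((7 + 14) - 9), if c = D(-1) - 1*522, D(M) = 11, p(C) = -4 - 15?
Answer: 19499/2 ≈ 9749.5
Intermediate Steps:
p(C) = -19
t(Y) = (6 + Y)²/8
c = -511 (c = 11 - 1*522 = 11 - 522 = -511)
c*p(38) + t((7 + 14) - 9) = -511*(-19) + (6 + ((7 + 14) - 9))²/8 = 9709 + (6 + (21 - 9))²/8 = 9709 + (6 + 12)²/8 = 9709 + (⅛)*18² = 9709 + (⅛)*324 = 9709 + 81/2 = 19499/2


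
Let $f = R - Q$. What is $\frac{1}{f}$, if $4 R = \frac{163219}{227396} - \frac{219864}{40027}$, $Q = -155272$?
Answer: $\frac{2800609136}{434852838455205} \approx 6.4404 \cdot 10^{-6}$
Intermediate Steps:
$R = - \frac{3343309787}{2800609136}$ ($R = \frac{\frac{163219}{227396} - \frac{219864}{40027}}{4} = \frac{1}{4} \left(- \frac{3343309787}{700152284}\right) = - \frac{3343309787}{2800609136} \approx -1.1938$)
$f = \frac{434852838455205}{2800609136}$ ($f = - \frac{3343309787}{2800609136} - -155272 = - \frac{3343309787}{2800609136} + 155272 = \frac{434852838455205}{2800609136} \approx 1.5527 \cdot 10^{5}$)
$\frac{1}{f} = \frac{1}{\frac{434852838455205}{2800609136}} = \frac{2800609136}{434852838455205}$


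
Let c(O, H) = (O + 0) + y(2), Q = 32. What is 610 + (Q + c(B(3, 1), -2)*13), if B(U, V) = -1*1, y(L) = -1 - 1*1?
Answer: 603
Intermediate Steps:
y(L) = -2 (y(L) = -1 - 1 = -2)
B(U, V) = -1
c(O, H) = -2 + O (c(O, H) = (O + 0) - 2 = O - 2 = -2 + O)
610 + (Q + c(B(3, 1), -2)*13) = 610 + (32 + (-2 - 1)*13) = 610 + (32 - 3*13) = 610 + (32 - 39) = 610 - 7 = 603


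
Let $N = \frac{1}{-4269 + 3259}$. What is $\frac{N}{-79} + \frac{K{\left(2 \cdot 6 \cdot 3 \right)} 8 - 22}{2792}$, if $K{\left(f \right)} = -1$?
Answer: $- \frac{597727}{55693420} \approx -0.010732$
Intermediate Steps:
$N = - \frac{1}{1010}$ ($N = \frac{1}{-1010} = - \frac{1}{1010} \approx -0.0009901$)
$\frac{N}{-79} + \frac{K{\left(2 \cdot 6 \cdot 3 \right)} 8 - 22}{2792} = - \frac{1}{1010 \left(-79\right)} + \frac{\left(-1\right) 8 - 22}{2792} = \left(- \frac{1}{1010}\right) \left(- \frac{1}{79}\right) + \left(-8 - 22\right) \frac{1}{2792} = \frac{1}{79790} - \frac{15}{1396} = - \frac{597727}{55693420}$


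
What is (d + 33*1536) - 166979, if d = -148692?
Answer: -264983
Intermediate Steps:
(d + 33*1536) - 166979 = (-148692 + 33*1536) - 166979 = (-148692 + 50688) - 166979 = -98004 - 166979 = -264983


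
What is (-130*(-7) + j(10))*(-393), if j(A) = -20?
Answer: -349770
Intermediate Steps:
(-130*(-7) + j(10))*(-393) = (-130*(-7) - 20)*(-393) = (910 - 20)*(-393) = 890*(-393) = -349770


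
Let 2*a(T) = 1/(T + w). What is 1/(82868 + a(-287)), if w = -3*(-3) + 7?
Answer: 542/44914455 ≈ 1.2067e-5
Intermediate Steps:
w = 16 (w = 9 + 7 = 16)
a(T) = 1/(2*(16 + T)) (a(T) = 1/(2*(T + 16)) = 1/(2*(16 + T)))
1/(82868 + a(-287)) = 1/(82868 + 1/(2*(16 - 287))) = 1/(82868 + (1/2)/(-271)) = 1/(82868 + (1/2)*(-1/271)) = 1/(82868 - 1/542) = 1/(44914455/542) = 542/44914455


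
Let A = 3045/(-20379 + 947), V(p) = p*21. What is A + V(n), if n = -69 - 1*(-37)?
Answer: -1865907/2776 ≈ -672.16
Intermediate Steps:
n = -32 (n = -69 + 37 = -32)
V(p) = 21*p
A = -435/2776 (A = 3045/(-19432) = 3045*(-1/19432) = -435/2776 ≈ -0.15670)
A + V(n) = -435/2776 + 21*(-32) = -435/2776 - 672 = -1865907/2776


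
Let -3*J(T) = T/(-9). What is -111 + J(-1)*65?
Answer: -3062/27 ≈ -113.41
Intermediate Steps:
J(T) = T/27 (J(T) = -T/(3*(-9)) = -T*(-1)/(3*9) = -(-1)*T/27 = T/27)
-111 + J(-1)*65 = -111 + ((1/27)*(-1))*65 = -111 - 1/27*65 = -111 - 65/27 = -3062/27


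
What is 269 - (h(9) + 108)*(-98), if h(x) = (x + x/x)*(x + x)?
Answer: 28493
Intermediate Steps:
h(x) = 2*x*(1 + x) (h(x) = (x + 1)*(2*x) = (1 + x)*(2*x) = 2*x*(1 + x))
269 - (h(9) + 108)*(-98) = 269 - (2*9*(1 + 9) + 108)*(-98) = 269 - (2*9*10 + 108)*(-98) = 269 - (180 + 108)*(-98) = 269 - 288*(-98) = 269 - 1*(-28224) = 269 + 28224 = 28493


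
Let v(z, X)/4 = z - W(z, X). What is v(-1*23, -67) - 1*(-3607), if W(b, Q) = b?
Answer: 3607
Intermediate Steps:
v(z, X) = 0 (v(z, X) = 4*(z - z) = 4*0 = 0)
v(-1*23, -67) - 1*(-3607) = 0 - 1*(-3607) = 0 + 3607 = 3607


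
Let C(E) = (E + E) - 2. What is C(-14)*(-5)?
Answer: 150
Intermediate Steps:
C(E) = -2 + 2*E (C(E) = 2*E - 2 = -2 + 2*E)
C(-14)*(-5) = (-2 + 2*(-14))*(-5) = (-2 - 28)*(-5) = -30*(-5) = 150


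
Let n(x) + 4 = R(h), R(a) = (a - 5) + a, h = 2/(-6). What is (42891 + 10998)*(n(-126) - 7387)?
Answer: -398598970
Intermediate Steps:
h = -1/3 (h = 2*(-1/6) = -1/3 ≈ -0.33333)
R(a) = -5 + 2*a (R(a) = (-5 + a) + a = -5 + 2*a)
n(x) = -29/3 (n(x) = -4 + (-5 + 2*(-1/3)) = -4 + (-5 - 2/3) = -4 - 17/3 = -29/3)
(42891 + 10998)*(n(-126) - 7387) = (42891 + 10998)*(-29/3 - 7387) = 53889*(-22190/3) = -398598970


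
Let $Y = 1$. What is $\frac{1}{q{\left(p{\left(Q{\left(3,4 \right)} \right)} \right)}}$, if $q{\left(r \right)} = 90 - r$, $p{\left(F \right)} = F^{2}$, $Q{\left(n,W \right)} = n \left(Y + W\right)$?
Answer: $- \frac{1}{135} \approx -0.0074074$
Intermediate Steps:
$Q{\left(n,W \right)} = n \left(1 + W\right)$
$\frac{1}{q{\left(p{\left(Q{\left(3,4 \right)} \right)} \right)}} = \frac{1}{90 - \left(3 \left(1 + 4\right)\right)^{2}} = \frac{1}{90 - \left(3 \cdot 5\right)^{2}} = \frac{1}{90 - 15^{2}} = \frac{1}{90 - 225} = \frac{1}{-135} = - \frac{1}{135}$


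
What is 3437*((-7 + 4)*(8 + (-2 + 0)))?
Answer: -61866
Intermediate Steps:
3437*((-7 + 4)*(8 + (-2 + 0))) = 3437*(-3*(8 - 2)) = 3437*(-3*6) = 3437*(-18) = -61866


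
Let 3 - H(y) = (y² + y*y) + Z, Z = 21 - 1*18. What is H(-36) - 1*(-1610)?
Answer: -982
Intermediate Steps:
Z = 3 (Z = 21 - 18 = 3)
H(y) = -2*y² (H(y) = 3 - ((y² + y*y) + 3) = 3 - ((y² + y²) + 3) = 3 - (2*y² + 3) = 3 - (3 + 2*y²) = 3 + (-3 - 2*y²) = -2*y²)
H(-36) - 1*(-1610) = -2*(-36)² - 1*(-1610) = -2*1296 + 1610 = -2592 + 1610 = -982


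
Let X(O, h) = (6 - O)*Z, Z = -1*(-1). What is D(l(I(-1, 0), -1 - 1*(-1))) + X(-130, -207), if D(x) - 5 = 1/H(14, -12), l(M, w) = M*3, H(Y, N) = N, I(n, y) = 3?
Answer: 1691/12 ≈ 140.92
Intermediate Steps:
Z = 1
l(M, w) = 3*M
X(O, h) = 6 - O (X(O, h) = (6 - O)*1 = 6 - O)
D(x) = 59/12 (D(x) = 5 + 1/(-12) = 5 - 1/12 = 59/12)
D(l(I(-1, 0), -1 - 1*(-1))) + X(-130, -207) = 59/12 + (6 - 1*(-130)) = 59/12 + (6 + 130) = 59/12 + 136 = 1691/12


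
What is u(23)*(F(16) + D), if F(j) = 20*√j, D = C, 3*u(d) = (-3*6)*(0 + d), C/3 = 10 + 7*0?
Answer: -15180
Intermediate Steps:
C = 30 (C = 3*(10 + 7*0) = 3*(10 + 0) = 3*10 = 30)
u(d) = -6*d (u(d) = ((-3*6)*(0 + d))/3 = (-18*d)/3 = -6*d)
D = 30
u(23)*(F(16) + D) = (-6*23)*(20*√16 + 30) = -138*(20*4 + 30) = -138*(80 + 30) = -138*110 = -15180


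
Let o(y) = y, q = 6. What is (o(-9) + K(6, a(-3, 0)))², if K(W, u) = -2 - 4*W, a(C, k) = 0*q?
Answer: 1225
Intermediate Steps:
a(C, k) = 0 (a(C, k) = 0*6 = 0)
(o(-9) + K(6, a(-3, 0)))² = (-9 + (-2 - 4*6))² = (-9 + (-2 - 24))² = (-9 - 26)² = (-35)² = 1225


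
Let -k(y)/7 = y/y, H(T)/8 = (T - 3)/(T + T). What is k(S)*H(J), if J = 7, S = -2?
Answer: -16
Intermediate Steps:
H(T) = 4*(-3 + T)/T (H(T) = 8*((T - 3)/(T + T)) = 8*((-3 + T)/((2*T))) = 8*((-3 + T)*(1/(2*T))) = 8*((-3 + T)/(2*T)) = 4*(-3 + T)/T)
k(y) = -7 (k(y) = -7*y/y = -7*1 = -7)
k(S)*H(J) = -7*(4 - 12/7) = -7*16/7 = -16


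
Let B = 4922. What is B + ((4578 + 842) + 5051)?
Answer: 15393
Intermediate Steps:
B + ((4578 + 842) + 5051) = 4922 + ((4578 + 842) + 5051) = 4922 + (5420 + 5051) = 4922 + 10471 = 15393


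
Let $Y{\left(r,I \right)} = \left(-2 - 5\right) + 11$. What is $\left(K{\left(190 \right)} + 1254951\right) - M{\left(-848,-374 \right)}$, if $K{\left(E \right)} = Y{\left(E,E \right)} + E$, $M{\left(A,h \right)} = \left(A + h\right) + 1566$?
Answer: $1254801$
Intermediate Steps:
$M{\left(A,h \right)} = 1566 + A + h$
$Y{\left(r,I \right)} = 4$ ($Y{\left(r,I \right)} = \left(-2 - 5\right) + 11 = -7 + 11 = 4$)
$K{\left(E \right)} = 4 + E$
$\left(K{\left(190 \right)} + 1254951\right) - M{\left(-848,-374 \right)} = \left(\left(4 + 190\right) + 1254951\right) - \left(1566 - 848 - 374\right) = \left(194 + 1254951\right) - 344 = 1255145 - 344 = 1254801$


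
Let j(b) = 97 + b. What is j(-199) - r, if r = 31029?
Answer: -31131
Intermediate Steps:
j(-199) - r = (97 - 199) - 1*31029 = -102 - 31029 = -31131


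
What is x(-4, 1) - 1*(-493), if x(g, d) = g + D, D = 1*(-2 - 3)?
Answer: 484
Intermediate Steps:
D = -5 (D = 1*(-5) = -5)
x(g, d) = -5 + g (x(g, d) = g - 5 = -5 + g)
x(-4, 1) - 1*(-493) = (-5 - 4) - 1*(-493) = -9 + 493 = 484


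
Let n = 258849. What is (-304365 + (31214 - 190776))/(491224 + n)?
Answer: -463927/750073 ≈ -0.61851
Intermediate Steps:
(-304365 + (31214 - 190776))/(491224 + n) = (-304365 + (31214 - 190776))/(491224 + 258849) = (-304365 - 159562)/750073 = -463927*1/750073 = -463927/750073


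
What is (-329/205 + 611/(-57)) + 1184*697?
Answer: 9642878872/11685 ≈ 8.2524e+5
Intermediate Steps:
(-329/205 + 611/(-57)) + 1184*697 = (-329*1/205 + 611*(-1/57)) + 825248 = (-329/205 - 611/57) + 825248 = -144008/11685 + 825248 = 9642878872/11685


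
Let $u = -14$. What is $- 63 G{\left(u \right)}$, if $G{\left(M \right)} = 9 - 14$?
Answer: $315$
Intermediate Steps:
$G{\left(M \right)} = -5$ ($G{\left(M \right)} = 9 - 14 = -5$)
$- 63 G{\left(u \right)} = \left(-63\right) \left(-5\right) = 315$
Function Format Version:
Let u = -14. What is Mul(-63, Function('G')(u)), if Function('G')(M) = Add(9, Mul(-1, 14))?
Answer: 315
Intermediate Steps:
Function('G')(M) = -5 (Function('G')(M) = Add(9, -14) = -5)
Mul(-63, Function('G')(u)) = Mul(-63, -5) = 315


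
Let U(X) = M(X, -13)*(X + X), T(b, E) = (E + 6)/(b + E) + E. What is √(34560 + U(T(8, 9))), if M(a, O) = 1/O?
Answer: 4*√105491919/221 ≈ 185.90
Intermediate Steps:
T(b, E) = E + (6 + E)/(E + b) (T(b, E) = (6 + E)/(E + b) + E = E + (6 + E)/(E + b))
U(X) = -2*X/13 (U(X) = (X + X)/(-13) = -2*X/13)
√(34560 + U(T(8, 9))) = √(34560 - 2*(6 + 9 + 9² + 9*8)/(13*(9 + 8))) = √(34560 - 2*(6 + 9 + 81 + 72)/(13*17)) = √(34560 - 2*168/221) = √(34560 - 2/13*168/17) = √(34560 - 336/221) = √(7637424/221) = 4*√105491919/221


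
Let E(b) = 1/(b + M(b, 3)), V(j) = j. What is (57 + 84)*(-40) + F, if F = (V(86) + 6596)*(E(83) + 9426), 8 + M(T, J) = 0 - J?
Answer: 2267243453/36 ≈ 6.2979e+7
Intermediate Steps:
M(T, J) = -8 - J (M(T, J) = -8 + (0 - J) = -8 - J)
E(b) = 1/(-11 + b) (E(b) = 1/(b + (-8 - 1*3)) = 1/(b + (-8 - 3)) = 1/(b - 11) = 1/(-11 + b))
F = 2267446493/36 (F = (86 + 6596)*(1/(-11 + 83) + 9426) = 6682*(1/72 + 9426) = 6682*(678673/72) = 2267446493/36 ≈ 6.2985e+7)
(57 + 84)*(-40) + F = (57 + 84)*(-40) + 2267446493/36 = 141*(-40) + 2267446493/36 = -5640 + 2267446493/36 = 2267243453/36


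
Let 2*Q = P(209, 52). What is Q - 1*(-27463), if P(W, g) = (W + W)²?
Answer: 114825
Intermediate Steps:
P(W, g) = 4*W² (P(W, g) = (2*W)² = 4*W²)
Q = 87362 (Q = (4*209²)/2 = (4*43681)/2 = (½)*174724 = 87362)
Q - 1*(-27463) = 87362 - 1*(-27463) = 87362 + 27463 = 114825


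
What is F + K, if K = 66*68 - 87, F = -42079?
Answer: -37678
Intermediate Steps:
K = 4401 (K = 4488 - 87 = 4401)
F + K = -42079 + 4401 = -37678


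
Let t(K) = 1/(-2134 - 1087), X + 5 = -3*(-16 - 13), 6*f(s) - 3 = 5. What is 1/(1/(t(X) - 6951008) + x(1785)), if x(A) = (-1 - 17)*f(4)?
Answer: -22389196769/537340725677 ≈ -0.041667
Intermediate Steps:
f(s) = 4/3 (f(s) = 1/2 + (1/6)*5 = 1/2 + 5/6 = 4/3)
x(A) = -24 (x(A) = (-1 - 17)*(4/3) = -18*4/3 = -24)
X = 82 (X = -5 - 3*(-16 - 13) = -5 - 3*(-29) = -5 + 87 = 82)
t(K) = -1/3221 (t(K) = 1/(-3221) = -1/3221)
1/(1/(t(X) - 6951008) + x(1785)) = 1/(1/(-1/3221 - 6951008) - 24) = 1/(1/(-22389196769/3221) - 24) = 1/(-3221/22389196769 - 24) = 1/(-537340725677/22389196769) = -22389196769/537340725677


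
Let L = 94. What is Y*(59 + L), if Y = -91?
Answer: -13923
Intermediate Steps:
Y*(59 + L) = -91*(59 + 94) = -91*153 = -13923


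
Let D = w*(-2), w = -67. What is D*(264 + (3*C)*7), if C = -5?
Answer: 21306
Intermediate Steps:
D = 134 (D = -67*(-2) = 134)
D*(264 + (3*C)*7) = 134*(264 + (3*(-5))*7) = 134*(264 - 15*7) = 134*(264 - 105) = 134*159 = 21306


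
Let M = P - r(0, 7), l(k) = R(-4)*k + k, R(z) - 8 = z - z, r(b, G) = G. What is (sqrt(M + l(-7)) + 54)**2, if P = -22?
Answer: 2824 + 216*I*sqrt(23) ≈ 2824.0 + 1035.9*I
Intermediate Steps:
R(z) = 8 (R(z) = 8 + (z - z) = 8 + 0 = 8)
l(k) = 9*k (l(k) = 8*k + k = 9*k)
M = -29 (M = -22 - 1*7 = -22 - 7 = -29)
(sqrt(M + l(-7)) + 54)**2 = (sqrt(-29 + 9*(-7)) + 54)**2 = (sqrt(-29 - 63) + 54)**2 = (sqrt(-92) + 54)**2 = (2*I*sqrt(23) + 54)**2 = (54 + 2*I*sqrt(23))**2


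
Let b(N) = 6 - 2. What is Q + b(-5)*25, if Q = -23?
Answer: 77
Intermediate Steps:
b(N) = 4
Q + b(-5)*25 = -23 + 4*25 = -23 + 100 = 77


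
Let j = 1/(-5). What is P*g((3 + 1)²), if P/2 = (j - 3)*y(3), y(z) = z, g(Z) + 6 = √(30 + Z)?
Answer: 576/5 - 96*√46/5 ≈ -15.021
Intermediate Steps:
g(Z) = -6 + √(30 + Z)
j = -⅕ (j = 1*(-⅕) = -⅕ ≈ -0.20000)
P = -96/5 (P = 2*((-⅕ - 3)*3) = 2*(-16/5*3) = 2*(-48/5) = -96/5 ≈ -19.200)
P*g((3 + 1)²) = -96*(-6 + √(30 + (3 + 1)²))/5 = -96*(-6 + √(30 + 4²))/5 = -96*(-6 + √(30 + 16))/5 = -96*(-6 + √46)/5 = 576/5 - 96*√46/5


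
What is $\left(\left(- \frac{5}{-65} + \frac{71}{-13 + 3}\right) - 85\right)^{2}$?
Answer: $\frac{143113369}{16900} \approx 8468.3$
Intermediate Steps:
$\left(\left(- \frac{5}{-65} + \frac{71}{-13 + 3}\right) - 85\right)^{2} = \left(\left(\left(-5\right) \left(- \frac{1}{65}\right) + \frac{71}{-10}\right) - 85\right)^{2} = \left(\left(\frac{1}{13} + 71 \left(- \frac{1}{10}\right)\right) - 85\right)^{2} = \left(\left(\frac{1}{13} - \frac{71}{10}\right) - 85\right)^{2} = \left(- \frac{913}{130} - 85\right)^{2} = \left(- \frac{11963}{130}\right)^{2} = \frac{143113369}{16900}$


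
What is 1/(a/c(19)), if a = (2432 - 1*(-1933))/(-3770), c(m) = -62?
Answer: 46748/873 ≈ 53.549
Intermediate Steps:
a = -873/754 (a = (2432 + 1933)*(-1/3770) = 4365*(-1/3770) = -873/754 ≈ -1.1578)
1/(a/c(19)) = 1/(-873/754/(-62)) = 1/(-873/754*(-1/62)) = 1/(873/46748) = 46748/873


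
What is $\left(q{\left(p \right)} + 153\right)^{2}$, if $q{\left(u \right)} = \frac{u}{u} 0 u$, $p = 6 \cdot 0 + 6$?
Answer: $23409$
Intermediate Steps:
$p = 6$ ($p = 0 + 6 = 6$)
$q{\left(u \right)} = 0$ ($q{\left(u \right)} = 1 \cdot 0 u = 0 u = 0$)
$\left(q{\left(p \right)} + 153\right)^{2} = \left(0 + 153\right)^{2} = 153^{2} = 23409$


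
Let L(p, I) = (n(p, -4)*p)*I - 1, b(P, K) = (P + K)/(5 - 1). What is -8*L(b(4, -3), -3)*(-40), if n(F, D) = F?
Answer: -380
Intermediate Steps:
b(P, K) = K/4 + P/4 (b(P, K) = (K + P)/4 = (K + P)*(¼) = K/4 + P/4)
L(p, I) = -1 + I*p² (L(p, I) = (p*p)*I - 1 = p²*I - 1 = I*p² - 1 = -1 + I*p²)
-8*L(b(4, -3), -3)*(-40) = -8*(-1 - 3*((¼)*(-3) + (¼)*4)²)*(-40) = -8*(-1 - 3*(-¾ + 1)²)*(-40) = -8*(-1 - 3*(¼)²)*(-40) = -8*(-1 - 3*1/16)*(-40) = -8*(-1 - 3/16)*(-40) = -8*(-19/16)*(-40) = (19/2)*(-40) = -380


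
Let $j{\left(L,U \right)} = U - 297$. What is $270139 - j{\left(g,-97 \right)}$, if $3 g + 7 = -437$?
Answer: $270533$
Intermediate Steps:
$g = -148$ ($g = - \frac{7}{3} + \frac{1}{3} \left(-437\right) = - \frac{7}{3} - \frac{437}{3} = -148$)
$j{\left(L,U \right)} = -297 + U$
$270139 - j{\left(g,-97 \right)} = 270139 - \left(-297 - 97\right) = 270139 - -394 = 270139 + 394 = 270533$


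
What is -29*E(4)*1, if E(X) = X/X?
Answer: -29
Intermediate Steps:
E(X) = 1
-29*E(4)*1 = -29*1*1 = -29*1 = -29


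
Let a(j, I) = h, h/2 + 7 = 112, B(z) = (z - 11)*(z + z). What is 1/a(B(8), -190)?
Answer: 1/210 ≈ 0.0047619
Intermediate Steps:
B(z) = 2*z*(-11 + z) (B(z) = (-11 + z)*(2*z) = 2*z*(-11 + z))
h = 210 (h = -14 + 2*112 = -14 + 224 = 210)
a(j, I) = 210
1/a(B(8), -190) = 1/210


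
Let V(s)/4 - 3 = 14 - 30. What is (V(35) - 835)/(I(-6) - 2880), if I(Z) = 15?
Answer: 887/2865 ≈ 0.30960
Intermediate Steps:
V(s) = -52 (V(s) = 12 + 4*(14 - 30) = 12 + 4*(-16) = 12 - 64 = -52)
(V(35) - 835)/(I(-6) - 2880) = (-52 - 835)/(15 - 2880) = -887/(-2865) = -887*(-1/2865) = 887/2865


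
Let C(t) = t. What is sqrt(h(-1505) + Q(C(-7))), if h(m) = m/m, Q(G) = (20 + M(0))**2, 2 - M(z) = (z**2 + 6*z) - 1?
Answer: sqrt(530) ≈ 23.022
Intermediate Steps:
M(z) = 3 - z**2 - 6*z (M(z) = 2 - ((z**2 + 6*z) - 1) = 2 - (-1 + z**2 + 6*z) = 2 + (1 - z**2 - 6*z) = 3 - z**2 - 6*z)
Q(G) = 529 (Q(G) = (20 + (3 - 1*0**2 - 6*0))**2 = (20 + (3 - 1*0 + 0))**2 = (20 + (3 + 0 + 0))**2 = (20 + 3)**2 = 23**2 = 529)
h(m) = 1
sqrt(h(-1505) + Q(C(-7))) = sqrt(1 + 529) = sqrt(530)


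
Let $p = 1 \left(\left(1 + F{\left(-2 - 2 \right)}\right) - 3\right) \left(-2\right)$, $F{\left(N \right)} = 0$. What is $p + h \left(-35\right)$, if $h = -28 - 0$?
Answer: $984$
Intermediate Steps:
$h = -28$ ($h = -28 + 0 = -28$)
$p = 4$ ($p = 1 \left(\left(1 + 0\right) - 3\right) \left(-2\right) = 1 \left(1 - 3\right) \left(-2\right) = 1 \left(-2\right) \left(-2\right) = \left(-2\right) \left(-2\right) = 4$)
$p + h \left(-35\right) = 4 - -980 = 4 + 980 = 984$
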